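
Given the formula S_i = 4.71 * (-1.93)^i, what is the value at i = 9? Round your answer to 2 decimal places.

S_9 = 4.71 * (-1.93)^9 ≈ 4.71 * -371.5487 ≈ -1749.99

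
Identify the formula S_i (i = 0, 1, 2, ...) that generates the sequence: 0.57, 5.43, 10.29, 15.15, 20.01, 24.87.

Check differences: 5.43 - 0.57 = 4.86
10.29 - 5.43 = 4.86
Common difference d = 4.86.
First term a = 0.57.
Formula: S_i = 0.57 + 4.86*i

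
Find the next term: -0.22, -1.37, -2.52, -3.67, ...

Differences: -1.37 - -0.22 = -1.15
This is an arithmetic sequence with common difference d = -1.15.
Next term = -3.67 + -1.15 = -4.82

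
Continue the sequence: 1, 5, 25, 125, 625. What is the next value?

Ratios: 5 / 1 = 5.0
This is a geometric sequence with common ratio r = 5.
Next term = 625 * 5 = 3125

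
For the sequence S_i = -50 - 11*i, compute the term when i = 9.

S_9 = -50 + -11*9 = -50 + -99 = -149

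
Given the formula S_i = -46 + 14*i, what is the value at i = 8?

S_8 = -46 + 14*8 = -46 + 112 = 66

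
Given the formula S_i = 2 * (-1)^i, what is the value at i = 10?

S_10 = 2 * (-1)^10 = 2 * 1 = 2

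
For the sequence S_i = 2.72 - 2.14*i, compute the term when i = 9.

S_9 = 2.72 + -2.14*9 = 2.72 + -19.26 = -16.54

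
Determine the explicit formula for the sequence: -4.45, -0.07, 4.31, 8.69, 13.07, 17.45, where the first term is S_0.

Check differences: -0.07 - -4.45 = 4.38
4.31 - -0.07 = 4.38
Common difference d = 4.38.
First term a = -4.45.
Formula: S_i = -4.45 + 4.38*i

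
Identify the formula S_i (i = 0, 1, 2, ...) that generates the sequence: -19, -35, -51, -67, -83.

Check differences: -35 - -19 = -16
-51 - -35 = -16
Common difference d = -16.
First term a = -19.
Formula: S_i = -19 - 16*i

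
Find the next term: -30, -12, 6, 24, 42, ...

Differences: -12 - -30 = 18
This is an arithmetic sequence with common difference d = 18.
Next term = 42 + 18 = 60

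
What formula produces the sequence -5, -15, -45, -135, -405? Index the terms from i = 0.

Check ratios: -15 / -5 = 3.0
Common ratio r = 3.
First term a = -5.
Formula: S_i = -5 * 3^i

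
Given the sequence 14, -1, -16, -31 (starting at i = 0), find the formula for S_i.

Check differences: -1 - 14 = -15
-16 - -1 = -15
Common difference d = -15.
First term a = 14.
Formula: S_i = 14 - 15*i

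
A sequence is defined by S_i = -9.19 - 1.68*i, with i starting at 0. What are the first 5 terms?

This is an arithmetic sequence.
i=0: S_0 = -9.19 + -1.68*0 = -9.19
i=1: S_1 = -9.19 + -1.68*1 = -10.87
i=2: S_2 = -9.19 + -1.68*2 = -12.55
i=3: S_3 = -9.19 + -1.68*3 = -14.23
i=4: S_4 = -9.19 + -1.68*4 = -15.91
The first 5 terms are: [-9.19, -10.87, -12.55, -14.23, -15.91]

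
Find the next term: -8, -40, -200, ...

Ratios: -40 / -8 = 5.0
This is a geometric sequence with common ratio r = 5.
Next term = -200 * 5 = -1000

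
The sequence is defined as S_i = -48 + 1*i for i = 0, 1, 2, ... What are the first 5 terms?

This is an arithmetic sequence.
i=0: S_0 = -48 + 1*0 = -48
i=1: S_1 = -48 + 1*1 = -47
i=2: S_2 = -48 + 1*2 = -46
i=3: S_3 = -48 + 1*3 = -45
i=4: S_4 = -48 + 1*4 = -44
The first 5 terms are: [-48, -47, -46, -45, -44]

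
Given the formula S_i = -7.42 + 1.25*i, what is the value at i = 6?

S_6 = -7.42 + 1.25*6 = -7.42 + 7.5 = 0.08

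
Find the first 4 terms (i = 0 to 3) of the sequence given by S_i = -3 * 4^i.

This is a geometric sequence.
i=0: S_0 = -3 * 4^0 = -3
i=1: S_1 = -3 * 4^1 = -12
i=2: S_2 = -3 * 4^2 = -48
i=3: S_3 = -3 * 4^3 = -192
The first 4 terms are: [-3, -12, -48, -192]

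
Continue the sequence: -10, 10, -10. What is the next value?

Ratios: 10 / -10 = -1.0
This is a geometric sequence with common ratio r = -1.
Next term = -10 * -1 = 10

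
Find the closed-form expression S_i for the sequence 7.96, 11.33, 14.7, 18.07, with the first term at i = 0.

Check differences: 11.33 - 7.96 = 3.37
14.7 - 11.33 = 3.37
Common difference d = 3.37.
First term a = 7.96.
Formula: S_i = 7.96 + 3.37*i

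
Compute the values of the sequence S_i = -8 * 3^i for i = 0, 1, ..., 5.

This is a geometric sequence.
i=0: S_0 = -8 * 3^0 = -8
i=1: S_1 = -8 * 3^1 = -24
i=2: S_2 = -8 * 3^2 = -72
i=3: S_3 = -8 * 3^3 = -216
i=4: S_4 = -8 * 3^4 = -648
i=5: S_5 = -8 * 3^5 = -1944
The first 6 terms are: [-8, -24, -72, -216, -648, -1944]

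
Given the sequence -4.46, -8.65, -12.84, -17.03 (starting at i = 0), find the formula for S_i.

Check differences: -8.65 - -4.46 = -4.19
-12.84 - -8.65 = -4.19
Common difference d = -4.19.
First term a = -4.46.
Formula: S_i = -4.46 - 4.19*i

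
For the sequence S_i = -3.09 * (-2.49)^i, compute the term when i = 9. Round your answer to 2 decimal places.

S_9 = -3.09 * (-2.49)^9 ≈ -3.09 * -3679.545 ≈ 11369.79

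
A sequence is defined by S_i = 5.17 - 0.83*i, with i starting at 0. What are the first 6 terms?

This is an arithmetic sequence.
i=0: S_0 = 5.17 + -0.83*0 = 5.17
i=1: S_1 = 5.17 + -0.83*1 = 4.34
i=2: S_2 = 5.17 + -0.83*2 = 3.51
i=3: S_3 = 5.17 + -0.83*3 = 2.68
i=4: S_4 = 5.17 + -0.83*4 = 1.85
i=5: S_5 = 5.17 + -0.83*5 = 1.02
The first 6 terms are: [5.17, 4.34, 3.51, 2.68, 1.85, 1.02]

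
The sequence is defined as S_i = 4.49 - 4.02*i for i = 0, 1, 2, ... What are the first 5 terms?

This is an arithmetic sequence.
i=0: S_0 = 4.49 + -4.02*0 = 4.49
i=1: S_1 = 4.49 + -4.02*1 = 0.47
i=2: S_2 = 4.49 + -4.02*2 = -3.55
i=3: S_3 = 4.49 + -4.02*3 = -7.57
i=4: S_4 = 4.49 + -4.02*4 = -11.59
The first 5 terms are: [4.49, 0.47, -3.55, -7.57, -11.59]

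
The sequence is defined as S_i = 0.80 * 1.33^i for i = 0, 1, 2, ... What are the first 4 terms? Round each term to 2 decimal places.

This is a geometric sequence.
i=0: S_0 = 0.8 * 1.33^0 = 0.8
i=1: S_1 = 0.8 * 1.33^1 ≈ 1.06
i=2: S_2 = 0.8 * 1.33^2 ≈ 1.42
i=3: S_3 = 0.8 * 1.33^3 ≈ 1.88
The first 4 terms are: [0.8, 1.06, 1.42, 1.88]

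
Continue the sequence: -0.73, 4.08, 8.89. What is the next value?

Differences: 4.08 - -0.73 = 4.81
This is an arithmetic sequence with common difference d = 4.81.
Next term = 8.89 + 4.81 = 13.7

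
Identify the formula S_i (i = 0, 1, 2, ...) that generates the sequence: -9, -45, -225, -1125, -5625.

Check ratios: -45 / -9 = 5.0
Common ratio r = 5.
First term a = -9.
Formula: S_i = -9 * 5^i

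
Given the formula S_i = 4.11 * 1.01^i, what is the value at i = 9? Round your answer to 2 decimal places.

S_9 = 4.11 * 1.01^9 ≈ 4.11 * 1.0937 ≈ 4.5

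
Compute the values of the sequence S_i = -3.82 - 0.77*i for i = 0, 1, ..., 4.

This is an arithmetic sequence.
i=0: S_0 = -3.82 + -0.77*0 = -3.82
i=1: S_1 = -3.82 + -0.77*1 = -4.59
i=2: S_2 = -3.82 + -0.77*2 = -5.36
i=3: S_3 = -3.82 + -0.77*3 = -6.13
i=4: S_4 = -3.82 + -0.77*4 = -6.9
The first 5 terms are: [-3.82, -4.59, -5.36, -6.13, -6.9]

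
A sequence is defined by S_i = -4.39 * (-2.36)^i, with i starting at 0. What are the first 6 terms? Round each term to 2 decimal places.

This is a geometric sequence.
i=0: S_0 = -4.39 * (-2.36)^0 = -4.39
i=1: S_1 = -4.39 * (-2.36)^1 ≈ 10.36
i=2: S_2 = -4.39 * (-2.36)^2 ≈ -24.45
i=3: S_3 = -4.39 * (-2.36)^3 ≈ 57.7
i=4: S_4 = -4.39 * (-2.36)^4 ≈ -136.18
i=5: S_5 = -4.39 * (-2.36)^5 ≈ 321.38
The first 6 terms are: [-4.39, 10.36, -24.45, 57.7, -136.18, 321.38]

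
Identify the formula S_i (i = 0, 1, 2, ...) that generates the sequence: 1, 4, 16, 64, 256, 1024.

Check ratios: 4 / 1 = 4.0
Common ratio r = 4.
First term a = 1.
Formula: S_i = 1 * 4^i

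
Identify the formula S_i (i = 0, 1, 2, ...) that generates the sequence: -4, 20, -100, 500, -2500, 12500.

Check ratios: 20 / -4 = -5.0
Common ratio r = -5.
First term a = -4.
Formula: S_i = -4 * (-5)^i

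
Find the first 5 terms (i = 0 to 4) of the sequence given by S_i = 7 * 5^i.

This is a geometric sequence.
i=0: S_0 = 7 * 5^0 = 7
i=1: S_1 = 7 * 5^1 = 35
i=2: S_2 = 7 * 5^2 = 175
i=3: S_3 = 7 * 5^3 = 875
i=4: S_4 = 7 * 5^4 = 4375
The first 5 terms are: [7, 35, 175, 875, 4375]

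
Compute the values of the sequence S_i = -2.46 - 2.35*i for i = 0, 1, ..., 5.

This is an arithmetic sequence.
i=0: S_0 = -2.46 + -2.35*0 = -2.46
i=1: S_1 = -2.46 + -2.35*1 = -4.81
i=2: S_2 = -2.46 + -2.35*2 = -7.16
i=3: S_3 = -2.46 + -2.35*3 = -9.51
i=4: S_4 = -2.46 + -2.35*4 = -11.86
i=5: S_5 = -2.46 + -2.35*5 = -14.21
The first 6 terms are: [-2.46, -4.81, -7.16, -9.51, -11.86, -14.21]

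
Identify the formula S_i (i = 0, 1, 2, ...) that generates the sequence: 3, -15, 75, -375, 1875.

Check ratios: -15 / 3 = -5.0
Common ratio r = -5.
First term a = 3.
Formula: S_i = 3 * (-5)^i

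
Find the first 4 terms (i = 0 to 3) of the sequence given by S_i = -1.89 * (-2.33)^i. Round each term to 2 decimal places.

This is a geometric sequence.
i=0: S_0 = -1.89 * (-2.33)^0 = -1.89
i=1: S_1 = -1.89 * (-2.33)^1 ≈ 4.4
i=2: S_2 = -1.89 * (-2.33)^2 ≈ -10.26
i=3: S_3 = -1.89 * (-2.33)^3 ≈ 23.91
The first 4 terms are: [-1.89, 4.4, -10.26, 23.91]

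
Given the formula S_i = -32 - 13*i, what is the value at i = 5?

S_5 = -32 + -13*5 = -32 + -65 = -97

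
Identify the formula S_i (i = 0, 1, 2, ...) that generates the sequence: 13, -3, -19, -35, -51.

Check differences: -3 - 13 = -16
-19 - -3 = -16
Common difference d = -16.
First term a = 13.
Formula: S_i = 13 - 16*i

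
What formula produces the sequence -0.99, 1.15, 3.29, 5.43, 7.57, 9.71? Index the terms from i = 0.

Check differences: 1.15 - -0.99 = 2.14
3.29 - 1.15 = 2.14
Common difference d = 2.14.
First term a = -0.99.
Formula: S_i = -0.99 + 2.14*i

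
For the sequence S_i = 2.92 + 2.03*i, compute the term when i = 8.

S_8 = 2.92 + 2.03*8 = 2.92 + 16.24 = 19.16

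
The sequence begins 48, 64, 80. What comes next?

Differences: 64 - 48 = 16
This is an arithmetic sequence with common difference d = 16.
Next term = 80 + 16 = 96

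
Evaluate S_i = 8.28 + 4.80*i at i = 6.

S_6 = 8.28 + 4.8*6 = 8.28 + 28.8 = 37.08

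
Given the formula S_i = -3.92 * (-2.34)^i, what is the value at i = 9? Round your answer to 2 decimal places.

S_9 = -3.92 * (-2.34)^9 ≈ -3.92 * -2103.501 ≈ 8245.72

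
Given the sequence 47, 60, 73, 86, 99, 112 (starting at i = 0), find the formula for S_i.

Check differences: 60 - 47 = 13
73 - 60 = 13
Common difference d = 13.
First term a = 47.
Formula: S_i = 47 + 13*i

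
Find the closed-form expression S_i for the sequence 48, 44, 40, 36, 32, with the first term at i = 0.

Check differences: 44 - 48 = -4
40 - 44 = -4
Common difference d = -4.
First term a = 48.
Formula: S_i = 48 - 4*i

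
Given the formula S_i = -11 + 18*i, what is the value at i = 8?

S_8 = -11 + 18*8 = -11 + 144 = 133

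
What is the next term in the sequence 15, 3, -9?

Differences: 3 - 15 = -12
This is an arithmetic sequence with common difference d = -12.
Next term = -9 + -12 = -21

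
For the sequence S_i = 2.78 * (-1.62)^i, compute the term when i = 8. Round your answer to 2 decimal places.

S_8 = 2.78 * (-1.62)^8 ≈ 2.78 * 47.4373 ≈ 131.88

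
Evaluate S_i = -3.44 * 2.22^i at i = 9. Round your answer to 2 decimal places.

S_9 = -3.44 * 2.22^9 ≈ -3.44 * 1309.7149 ≈ -4505.42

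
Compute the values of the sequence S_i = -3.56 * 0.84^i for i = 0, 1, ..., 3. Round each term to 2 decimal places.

This is a geometric sequence.
i=0: S_0 = -3.56 * 0.84^0 = -3.56
i=1: S_1 = -3.56 * 0.84^1 ≈ -2.99
i=2: S_2 = -3.56 * 0.84^2 ≈ -2.51
i=3: S_3 = -3.56 * 0.84^3 ≈ -2.11
The first 4 terms are: [-3.56, -2.99, -2.51, -2.11]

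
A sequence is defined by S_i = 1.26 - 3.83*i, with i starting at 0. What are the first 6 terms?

This is an arithmetic sequence.
i=0: S_0 = 1.26 + -3.83*0 = 1.26
i=1: S_1 = 1.26 + -3.83*1 = -2.57
i=2: S_2 = 1.26 + -3.83*2 = -6.4
i=3: S_3 = 1.26 + -3.83*3 = -10.23
i=4: S_4 = 1.26 + -3.83*4 = -14.06
i=5: S_5 = 1.26 + -3.83*5 = -17.89
The first 6 terms are: [1.26, -2.57, -6.4, -10.23, -14.06, -17.89]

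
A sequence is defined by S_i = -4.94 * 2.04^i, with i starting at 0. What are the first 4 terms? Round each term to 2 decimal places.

This is a geometric sequence.
i=0: S_0 = -4.94 * 2.04^0 = -4.94
i=1: S_1 = -4.94 * 2.04^1 ≈ -10.08
i=2: S_2 = -4.94 * 2.04^2 ≈ -20.56
i=3: S_3 = -4.94 * 2.04^3 ≈ -41.94
The first 4 terms are: [-4.94, -10.08, -20.56, -41.94]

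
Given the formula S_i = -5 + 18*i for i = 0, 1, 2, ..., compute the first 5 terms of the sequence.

This is an arithmetic sequence.
i=0: S_0 = -5 + 18*0 = -5
i=1: S_1 = -5 + 18*1 = 13
i=2: S_2 = -5 + 18*2 = 31
i=3: S_3 = -5 + 18*3 = 49
i=4: S_4 = -5 + 18*4 = 67
The first 5 terms are: [-5, 13, 31, 49, 67]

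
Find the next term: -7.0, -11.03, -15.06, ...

Differences: -11.03 - -7.0 = -4.03
This is an arithmetic sequence with common difference d = -4.03.
Next term = -15.06 + -4.03 = -19.09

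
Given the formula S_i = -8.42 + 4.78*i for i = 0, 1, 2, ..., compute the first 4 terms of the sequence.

This is an arithmetic sequence.
i=0: S_0 = -8.42 + 4.78*0 = -8.42
i=1: S_1 = -8.42 + 4.78*1 = -3.64
i=2: S_2 = -8.42 + 4.78*2 = 1.14
i=3: S_3 = -8.42 + 4.78*3 = 5.92
The first 4 terms are: [-8.42, -3.64, 1.14, 5.92]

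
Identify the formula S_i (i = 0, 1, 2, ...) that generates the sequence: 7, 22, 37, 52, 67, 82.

Check differences: 22 - 7 = 15
37 - 22 = 15
Common difference d = 15.
First term a = 7.
Formula: S_i = 7 + 15*i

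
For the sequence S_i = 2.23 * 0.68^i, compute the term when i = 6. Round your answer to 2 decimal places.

S_6 = 2.23 * 0.68^6 ≈ 2.23 * 0.0989 ≈ 0.22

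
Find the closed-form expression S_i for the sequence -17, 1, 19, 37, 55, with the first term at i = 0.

Check differences: 1 - -17 = 18
19 - 1 = 18
Common difference d = 18.
First term a = -17.
Formula: S_i = -17 + 18*i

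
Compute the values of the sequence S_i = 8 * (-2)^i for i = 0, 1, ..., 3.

This is a geometric sequence.
i=0: S_0 = 8 * (-2)^0 = 8
i=1: S_1 = 8 * (-2)^1 = -16
i=2: S_2 = 8 * (-2)^2 = 32
i=3: S_3 = 8 * (-2)^3 = -64
The first 4 terms are: [8, -16, 32, -64]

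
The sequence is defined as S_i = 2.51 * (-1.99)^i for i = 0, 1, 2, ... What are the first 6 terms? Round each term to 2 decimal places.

This is a geometric sequence.
i=0: S_0 = 2.51 * (-1.99)^0 = 2.51
i=1: S_1 = 2.51 * (-1.99)^1 ≈ -4.99
i=2: S_2 = 2.51 * (-1.99)^2 ≈ 9.94
i=3: S_3 = 2.51 * (-1.99)^3 ≈ -19.78
i=4: S_4 = 2.51 * (-1.99)^4 ≈ 39.36
i=5: S_5 = 2.51 * (-1.99)^5 ≈ -78.33
The first 6 terms are: [2.51, -4.99, 9.94, -19.78, 39.36, -78.33]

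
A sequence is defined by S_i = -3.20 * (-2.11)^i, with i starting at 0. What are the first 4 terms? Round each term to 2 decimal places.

This is a geometric sequence.
i=0: S_0 = -3.2 * (-2.11)^0 = -3.2
i=1: S_1 = -3.2 * (-2.11)^1 ≈ 6.75
i=2: S_2 = -3.2 * (-2.11)^2 ≈ -14.25
i=3: S_3 = -3.2 * (-2.11)^3 ≈ 30.06
The first 4 terms are: [-3.2, 6.75, -14.25, 30.06]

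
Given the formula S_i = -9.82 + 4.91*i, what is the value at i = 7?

S_7 = -9.82 + 4.91*7 = -9.82 + 34.37 = 24.55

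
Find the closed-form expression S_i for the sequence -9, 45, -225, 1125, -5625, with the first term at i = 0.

Check ratios: 45 / -9 = -5.0
Common ratio r = -5.
First term a = -9.
Formula: S_i = -9 * (-5)^i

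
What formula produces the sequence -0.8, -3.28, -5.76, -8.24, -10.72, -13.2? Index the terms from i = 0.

Check differences: -3.28 - -0.8 = -2.48
-5.76 - -3.28 = -2.48
Common difference d = -2.48.
First term a = -0.8.
Formula: S_i = -0.80 - 2.48*i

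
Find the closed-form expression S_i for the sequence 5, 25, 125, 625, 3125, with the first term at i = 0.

Check ratios: 25 / 5 = 5.0
Common ratio r = 5.
First term a = 5.
Formula: S_i = 5 * 5^i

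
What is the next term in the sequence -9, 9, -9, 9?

Ratios: 9 / -9 = -1.0
This is a geometric sequence with common ratio r = -1.
Next term = 9 * -1 = -9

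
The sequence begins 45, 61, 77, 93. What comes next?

Differences: 61 - 45 = 16
This is an arithmetic sequence with common difference d = 16.
Next term = 93 + 16 = 109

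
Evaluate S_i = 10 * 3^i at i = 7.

S_7 = 10 * 3^7 = 10 * 2187 = 21870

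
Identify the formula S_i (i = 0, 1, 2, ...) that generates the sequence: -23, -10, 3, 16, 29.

Check differences: -10 - -23 = 13
3 - -10 = 13
Common difference d = 13.
First term a = -23.
Formula: S_i = -23 + 13*i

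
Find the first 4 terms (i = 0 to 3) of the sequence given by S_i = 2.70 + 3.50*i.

This is an arithmetic sequence.
i=0: S_0 = 2.7 + 3.5*0 = 2.7
i=1: S_1 = 2.7 + 3.5*1 = 6.2
i=2: S_2 = 2.7 + 3.5*2 = 9.7
i=3: S_3 = 2.7 + 3.5*3 = 13.2
The first 4 terms are: [2.7, 6.2, 9.7, 13.2]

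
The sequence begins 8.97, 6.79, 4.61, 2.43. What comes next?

Differences: 6.79 - 8.97 = -2.18
This is an arithmetic sequence with common difference d = -2.18.
Next term = 2.43 + -2.18 = 0.25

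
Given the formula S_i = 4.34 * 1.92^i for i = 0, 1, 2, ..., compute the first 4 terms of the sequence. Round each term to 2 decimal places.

This is a geometric sequence.
i=0: S_0 = 4.34 * 1.92^0 = 4.34
i=1: S_1 = 4.34 * 1.92^1 ≈ 8.33
i=2: S_2 = 4.34 * 1.92^2 ≈ 16.0
i=3: S_3 = 4.34 * 1.92^3 ≈ 30.72
The first 4 terms are: [4.34, 8.33, 16.0, 30.72]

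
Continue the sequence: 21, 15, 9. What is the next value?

Differences: 15 - 21 = -6
This is an arithmetic sequence with common difference d = -6.
Next term = 9 + -6 = 3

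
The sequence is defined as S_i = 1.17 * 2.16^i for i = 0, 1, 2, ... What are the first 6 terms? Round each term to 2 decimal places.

This is a geometric sequence.
i=0: S_0 = 1.17 * 2.16^0 = 1.17
i=1: S_1 = 1.17 * 2.16^1 ≈ 2.53
i=2: S_2 = 1.17 * 2.16^2 ≈ 5.46
i=3: S_3 = 1.17 * 2.16^3 ≈ 11.79
i=4: S_4 = 1.17 * 2.16^4 ≈ 25.47
i=5: S_5 = 1.17 * 2.16^5 ≈ 55.01
The first 6 terms are: [1.17, 2.53, 5.46, 11.79, 25.47, 55.01]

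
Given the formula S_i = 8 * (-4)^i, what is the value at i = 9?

S_9 = 8 * (-4)^9 = 8 * -262144 = -2097152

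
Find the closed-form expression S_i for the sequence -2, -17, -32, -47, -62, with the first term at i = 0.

Check differences: -17 - -2 = -15
-32 - -17 = -15
Common difference d = -15.
First term a = -2.
Formula: S_i = -2 - 15*i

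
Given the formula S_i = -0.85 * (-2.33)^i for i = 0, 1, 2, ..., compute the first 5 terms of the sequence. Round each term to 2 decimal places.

This is a geometric sequence.
i=0: S_0 = -0.85 * (-2.33)^0 = -0.85
i=1: S_1 = -0.85 * (-2.33)^1 ≈ 1.98
i=2: S_2 = -0.85 * (-2.33)^2 ≈ -4.61
i=3: S_3 = -0.85 * (-2.33)^3 ≈ 10.75
i=4: S_4 = -0.85 * (-2.33)^4 ≈ -25.05
The first 5 terms are: [-0.85, 1.98, -4.61, 10.75, -25.05]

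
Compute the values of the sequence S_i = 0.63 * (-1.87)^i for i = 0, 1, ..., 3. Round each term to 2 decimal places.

This is a geometric sequence.
i=0: S_0 = 0.63 * (-1.87)^0 = 0.63
i=1: S_1 = 0.63 * (-1.87)^1 ≈ -1.18
i=2: S_2 = 0.63 * (-1.87)^2 ≈ 2.2
i=3: S_3 = 0.63 * (-1.87)^3 ≈ -4.12
The first 4 terms are: [0.63, -1.18, 2.2, -4.12]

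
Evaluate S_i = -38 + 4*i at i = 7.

S_7 = -38 + 4*7 = -38 + 28 = -10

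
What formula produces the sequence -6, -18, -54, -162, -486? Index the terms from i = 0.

Check ratios: -18 / -6 = 3.0
Common ratio r = 3.
First term a = -6.
Formula: S_i = -6 * 3^i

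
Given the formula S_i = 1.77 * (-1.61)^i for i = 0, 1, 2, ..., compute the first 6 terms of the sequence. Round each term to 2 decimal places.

This is a geometric sequence.
i=0: S_0 = 1.77 * (-1.61)^0 = 1.77
i=1: S_1 = 1.77 * (-1.61)^1 ≈ -2.85
i=2: S_2 = 1.77 * (-1.61)^2 ≈ 4.59
i=3: S_3 = 1.77 * (-1.61)^3 ≈ -7.39
i=4: S_4 = 1.77 * (-1.61)^4 ≈ 11.89
i=5: S_5 = 1.77 * (-1.61)^5 ≈ -19.15
The first 6 terms are: [1.77, -2.85, 4.59, -7.39, 11.89, -19.15]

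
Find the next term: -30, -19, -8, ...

Differences: -19 - -30 = 11
This is an arithmetic sequence with common difference d = 11.
Next term = -8 + 11 = 3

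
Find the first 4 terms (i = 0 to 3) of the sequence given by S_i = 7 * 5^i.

This is a geometric sequence.
i=0: S_0 = 7 * 5^0 = 7
i=1: S_1 = 7 * 5^1 = 35
i=2: S_2 = 7 * 5^2 = 175
i=3: S_3 = 7 * 5^3 = 875
The first 4 terms are: [7, 35, 175, 875]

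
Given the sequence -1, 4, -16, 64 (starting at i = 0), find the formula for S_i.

Check ratios: 4 / -1 = -4.0
Common ratio r = -4.
First term a = -1.
Formula: S_i = -1 * (-4)^i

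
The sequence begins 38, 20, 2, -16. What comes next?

Differences: 20 - 38 = -18
This is an arithmetic sequence with common difference d = -18.
Next term = -16 + -18 = -34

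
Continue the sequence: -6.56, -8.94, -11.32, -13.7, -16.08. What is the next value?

Differences: -8.94 - -6.56 = -2.38
This is an arithmetic sequence with common difference d = -2.38.
Next term = -16.08 + -2.38 = -18.46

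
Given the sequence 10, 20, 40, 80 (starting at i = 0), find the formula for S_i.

Check ratios: 20 / 10 = 2.0
Common ratio r = 2.
First term a = 10.
Formula: S_i = 10 * 2^i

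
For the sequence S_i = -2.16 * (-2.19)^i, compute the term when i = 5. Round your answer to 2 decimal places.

S_5 = -2.16 * (-2.19)^5 ≈ -2.16 * -50.3756 ≈ 108.81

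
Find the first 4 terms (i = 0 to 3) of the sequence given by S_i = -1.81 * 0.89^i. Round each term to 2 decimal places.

This is a geometric sequence.
i=0: S_0 = -1.81 * 0.89^0 = -1.81
i=1: S_1 = -1.81 * 0.89^1 ≈ -1.61
i=2: S_2 = -1.81 * 0.89^2 ≈ -1.43
i=3: S_3 = -1.81 * 0.89^3 ≈ -1.28
The first 4 terms are: [-1.81, -1.61, -1.43, -1.28]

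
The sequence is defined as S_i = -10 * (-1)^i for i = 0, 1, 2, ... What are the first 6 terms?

This is a geometric sequence.
i=0: S_0 = -10 * (-1)^0 = -10
i=1: S_1 = -10 * (-1)^1 = 10
i=2: S_2 = -10 * (-1)^2 = -10
i=3: S_3 = -10 * (-1)^3 = 10
i=4: S_4 = -10 * (-1)^4 = -10
i=5: S_5 = -10 * (-1)^5 = 10
The first 6 terms are: [-10, 10, -10, 10, -10, 10]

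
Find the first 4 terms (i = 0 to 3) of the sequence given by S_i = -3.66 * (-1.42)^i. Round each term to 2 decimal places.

This is a geometric sequence.
i=0: S_0 = -3.66 * (-1.42)^0 = -3.66
i=1: S_1 = -3.66 * (-1.42)^1 ≈ 5.2
i=2: S_2 = -3.66 * (-1.42)^2 ≈ -7.38
i=3: S_3 = -3.66 * (-1.42)^3 ≈ 10.48
The first 4 terms are: [-3.66, 5.2, -7.38, 10.48]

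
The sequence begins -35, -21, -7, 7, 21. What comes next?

Differences: -21 - -35 = 14
This is an arithmetic sequence with common difference d = 14.
Next term = 21 + 14 = 35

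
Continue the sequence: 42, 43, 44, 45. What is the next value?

Differences: 43 - 42 = 1
This is an arithmetic sequence with common difference d = 1.
Next term = 45 + 1 = 46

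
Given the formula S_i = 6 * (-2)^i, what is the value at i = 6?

S_6 = 6 * (-2)^6 = 6 * 64 = 384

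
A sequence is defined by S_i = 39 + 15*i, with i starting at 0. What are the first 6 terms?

This is an arithmetic sequence.
i=0: S_0 = 39 + 15*0 = 39
i=1: S_1 = 39 + 15*1 = 54
i=2: S_2 = 39 + 15*2 = 69
i=3: S_3 = 39 + 15*3 = 84
i=4: S_4 = 39 + 15*4 = 99
i=5: S_5 = 39 + 15*5 = 114
The first 6 terms are: [39, 54, 69, 84, 99, 114]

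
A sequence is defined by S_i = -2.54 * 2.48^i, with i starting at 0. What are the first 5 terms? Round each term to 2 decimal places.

This is a geometric sequence.
i=0: S_0 = -2.54 * 2.48^0 = -2.54
i=1: S_1 = -2.54 * 2.48^1 ≈ -6.3
i=2: S_2 = -2.54 * 2.48^2 ≈ -15.62
i=3: S_3 = -2.54 * 2.48^3 ≈ -38.74
i=4: S_4 = -2.54 * 2.48^4 ≈ -96.08
The first 5 terms are: [-2.54, -6.3, -15.62, -38.74, -96.08]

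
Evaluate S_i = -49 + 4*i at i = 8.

S_8 = -49 + 4*8 = -49 + 32 = -17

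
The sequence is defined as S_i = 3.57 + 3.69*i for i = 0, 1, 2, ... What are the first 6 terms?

This is an arithmetic sequence.
i=0: S_0 = 3.57 + 3.69*0 = 3.57
i=1: S_1 = 3.57 + 3.69*1 = 7.26
i=2: S_2 = 3.57 + 3.69*2 = 10.95
i=3: S_3 = 3.57 + 3.69*3 = 14.64
i=4: S_4 = 3.57 + 3.69*4 = 18.33
i=5: S_5 = 3.57 + 3.69*5 = 22.02
The first 6 terms are: [3.57, 7.26, 10.95, 14.64, 18.33, 22.02]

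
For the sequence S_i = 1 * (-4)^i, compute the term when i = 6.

S_6 = 1 * (-4)^6 = 1 * 4096 = 4096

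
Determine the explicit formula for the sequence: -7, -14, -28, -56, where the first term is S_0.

Check ratios: -14 / -7 = 2.0
Common ratio r = 2.
First term a = -7.
Formula: S_i = -7 * 2^i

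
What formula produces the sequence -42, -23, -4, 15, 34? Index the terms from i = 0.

Check differences: -23 - -42 = 19
-4 - -23 = 19
Common difference d = 19.
First term a = -42.
Formula: S_i = -42 + 19*i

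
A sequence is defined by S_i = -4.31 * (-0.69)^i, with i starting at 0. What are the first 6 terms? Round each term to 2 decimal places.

This is a geometric sequence.
i=0: S_0 = -4.31 * (-0.69)^0 = -4.31
i=1: S_1 = -4.31 * (-0.69)^1 ≈ 2.97
i=2: S_2 = -4.31 * (-0.69)^2 ≈ -2.05
i=3: S_3 = -4.31 * (-0.69)^3 ≈ 1.42
i=4: S_4 = -4.31 * (-0.69)^4 ≈ -0.98
i=5: S_5 = -4.31 * (-0.69)^5 ≈ 0.67
The first 6 terms are: [-4.31, 2.97, -2.05, 1.42, -0.98, 0.67]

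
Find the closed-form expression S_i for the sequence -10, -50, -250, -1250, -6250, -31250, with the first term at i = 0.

Check ratios: -50 / -10 = 5.0
Common ratio r = 5.
First term a = -10.
Formula: S_i = -10 * 5^i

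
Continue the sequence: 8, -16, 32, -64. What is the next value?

Ratios: -16 / 8 = -2.0
This is a geometric sequence with common ratio r = -2.
Next term = -64 * -2 = 128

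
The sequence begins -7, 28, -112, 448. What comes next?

Ratios: 28 / -7 = -4.0
This is a geometric sequence with common ratio r = -4.
Next term = 448 * -4 = -1792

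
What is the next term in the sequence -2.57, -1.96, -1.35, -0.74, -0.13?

Differences: -1.96 - -2.57 = 0.61
This is an arithmetic sequence with common difference d = 0.61.
Next term = -0.13 + 0.61 = 0.48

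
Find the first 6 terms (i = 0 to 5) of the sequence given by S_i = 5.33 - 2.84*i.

This is an arithmetic sequence.
i=0: S_0 = 5.33 + -2.84*0 = 5.33
i=1: S_1 = 5.33 + -2.84*1 = 2.49
i=2: S_2 = 5.33 + -2.84*2 = -0.35
i=3: S_3 = 5.33 + -2.84*3 = -3.19
i=4: S_4 = 5.33 + -2.84*4 = -6.03
i=5: S_5 = 5.33 + -2.84*5 = -8.87
The first 6 terms are: [5.33, 2.49, -0.35, -3.19, -6.03, -8.87]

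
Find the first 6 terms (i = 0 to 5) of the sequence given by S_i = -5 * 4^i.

This is a geometric sequence.
i=0: S_0 = -5 * 4^0 = -5
i=1: S_1 = -5 * 4^1 = -20
i=2: S_2 = -5 * 4^2 = -80
i=3: S_3 = -5 * 4^3 = -320
i=4: S_4 = -5 * 4^4 = -1280
i=5: S_5 = -5 * 4^5 = -5120
The first 6 terms are: [-5, -20, -80, -320, -1280, -5120]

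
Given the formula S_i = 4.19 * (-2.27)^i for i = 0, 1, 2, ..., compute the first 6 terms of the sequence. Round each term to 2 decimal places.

This is a geometric sequence.
i=0: S_0 = 4.19 * (-2.27)^0 = 4.19
i=1: S_1 = 4.19 * (-2.27)^1 ≈ -9.51
i=2: S_2 = 4.19 * (-2.27)^2 ≈ 21.59
i=3: S_3 = 4.19 * (-2.27)^3 ≈ -49.01
i=4: S_4 = 4.19 * (-2.27)^4 ≈ 111.25
i=5: S_5 = 4.19 * (-2.27)^5 ≈ -252.55
The first 6 terms are: [4.19, -9.51, 21.59, -49.01, 111.25, -252.55]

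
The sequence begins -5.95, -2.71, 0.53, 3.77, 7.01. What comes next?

Differences: -2.71 - -5.95 = 3.24
This is an arithmetic sequence with common difference d = 3.24.
Next term = 7.01 + 3.24 = 10.25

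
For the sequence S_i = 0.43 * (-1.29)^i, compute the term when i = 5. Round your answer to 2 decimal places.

S_5 = 0.43 * (-1.29)^5 ≈ 0.43 * -3.5723 ≈ -1.54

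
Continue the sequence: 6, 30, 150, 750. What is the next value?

Ratios: 30 / 6 = 5.0
This is a geometric sequence with common ratio r = 5.
Next term = 750 * 5 = 3750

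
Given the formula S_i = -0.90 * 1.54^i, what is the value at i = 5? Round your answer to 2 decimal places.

S_5 = -0.9 * 1.54^5 ≈ -0.9 * 8.6617 ≈ -7.8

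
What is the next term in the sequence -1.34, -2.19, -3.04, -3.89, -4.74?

Differences: -2.19 - -1.34 = -0.85
This is an arithmetic sequence with common difference d = -0.85.
Next term = -4.74 + -0.85 = -5.59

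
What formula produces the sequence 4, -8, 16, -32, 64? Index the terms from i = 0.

Check ratios: -8 / 4 = -2.0
Common ratio r = -2.
First term a = 4.
Formula: S_i = 4 * (-2)^i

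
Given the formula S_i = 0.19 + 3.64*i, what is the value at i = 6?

S_6 = 0.19 + 3.64*6 = 0.19 + 21.84 = 22.03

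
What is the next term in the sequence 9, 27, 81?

Ratios: 27 / 9 = 3.0
This is a geometric sequence with common ratio r = 3.
Next term = 81 * 3 = 243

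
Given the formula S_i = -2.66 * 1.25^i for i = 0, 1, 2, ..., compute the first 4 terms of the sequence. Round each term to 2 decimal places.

This is a geometric sequence.
i=0: S_0 = -2.66 * 1.25^0 = -2.66
i=1: S_1 = -2.66 * 1.25^1 ≈ -3.33
i=2: S_2 = -2.66 * 1.25^2 ≈ -4.16
i=3: S_3 = -2.66 * 1.25^3 ≈ -5.2
The first 4 terms are: [-2.66, -3.33, -4.16, -5.2]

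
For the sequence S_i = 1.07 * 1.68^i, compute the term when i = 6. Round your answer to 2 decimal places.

S_6 = 1.07 * 1.68^6 ≈ 1.07 * 22.4831 ≈ 24.06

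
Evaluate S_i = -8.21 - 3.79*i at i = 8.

S_8 = -8.21 + -3.79*8 = -8.21 + -30.32 = -38.53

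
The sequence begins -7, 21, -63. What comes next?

Ratios: 21 / -7 = -3.0
This is a geometric sequence with common ratio r = -3.
Next term = -63 * -3 = 189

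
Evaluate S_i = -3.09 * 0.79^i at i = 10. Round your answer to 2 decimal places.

S_10 = -3.09 * 0.79^10 ≈ -3.09 * 0.0947 ≈ -0.29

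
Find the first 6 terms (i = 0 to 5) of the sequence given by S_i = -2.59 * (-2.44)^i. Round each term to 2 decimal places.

This is a geometric sequence.
i=0: S_0 = -2.59 * (-2.44)^0 = -2.59
i=1: S_1 = -2.59 * (-2.44)^1 ≈ 6.32
i=2: S_2 = -2.59 * (-2.44)^2 ≈ -15.42
i=3: S_3 = -2.59 * (-2.44)^3 ≈ 37.62
i=4: S_4 = -2.59 * (-2.44)^4 ≈ -91.8
i=5: S_5 = -2.59 * (-2.44)^5 ≈ 224.0
The first 6 terms are: [-2.59, 6.32, -15.42, 37.62, -91.8, 224.0]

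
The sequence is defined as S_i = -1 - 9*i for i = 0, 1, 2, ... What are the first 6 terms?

This is an arithmetic sequence.
i=0: S_0 = -1 + -9*0 = -1
i=1: S_1 = -1 + -9*1 = -10
i=2: S_2 = -1 + -9*2 = -19
i=3: S_3 = -1 + -9*3 = -28
i=4: S_4 = -1 + -9*4 = -37
i=5: S_5 = -1 + -9*5 = -46
The first 6 terms are: [-1, -10, -19, -28, -37, -46]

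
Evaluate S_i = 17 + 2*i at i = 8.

S_8 = 17 + 2*8 = 17 + 16 = 33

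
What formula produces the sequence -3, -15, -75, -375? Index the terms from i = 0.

Check ratios: -15 / -3 = 5.0
Common ratio r = 5.
First term a = -3.
Formula: S_i = -3 * 5^i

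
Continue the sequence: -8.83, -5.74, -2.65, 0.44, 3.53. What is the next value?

Differences: -5.74 - -8.83 = 3.09
This is an arithmetic sequence with common difference d = 3.09.
Next term = 3.53 + 3.09 = 6.62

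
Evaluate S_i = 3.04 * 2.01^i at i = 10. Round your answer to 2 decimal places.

S_10 = 3.04 * 2.01^10 ≈ 3.04 * 1076.3675 ≈ 3272.16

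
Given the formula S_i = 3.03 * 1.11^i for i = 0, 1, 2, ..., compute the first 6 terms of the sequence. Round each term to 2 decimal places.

This is a geometric sequence.
i=0: S_0 = 3.03 * 1.11^0 = 3.03
i=1: S_1 = 3.03 * 1.11^1 ≈ 3.36
i=2: S_2 = 3.03 * 1.11^2 ≈ 3.73
i=3: S_3 = 3.03 * 1.11^3 ≈ 4.14
i=4: S_4 = 3.03 * 1.11^4 ≈ 4.6
i=5: S_5 = 3.03 * 1.11^5 ≈ 5.11
The first 6 terms are: [3.03, 3.36, 3.73, 4.14, 4.6, 5.11]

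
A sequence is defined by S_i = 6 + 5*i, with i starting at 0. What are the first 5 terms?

This is an arithmetic sequence.
i=0: S_0 = 6 + 5*0 = 6
i=1: S_1 = 6 + 5*1 = 11
i=2: S_2 = 6 + 5*2 = 16
i=3: S_3 = 6 + 5*3 = 21
i=4: S_4 = 6 + 5*4 = 26
The first 5 terms are: [6, 11, 16, 21, 26]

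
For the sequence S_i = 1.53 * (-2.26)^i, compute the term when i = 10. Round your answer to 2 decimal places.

S_10 = 1.53 * (-2.26)^10 ≈ 1.53 * 3476.037 ≈ 5318.34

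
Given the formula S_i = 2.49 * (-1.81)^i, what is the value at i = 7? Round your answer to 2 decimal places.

S_7 = 2.49 * (-1.81)^7 ≈ 2.49 * -63.6429 ≈ -158.47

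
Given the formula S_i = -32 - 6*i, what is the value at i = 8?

S_8 = -32 + -6*8 = -32 + -48 = -80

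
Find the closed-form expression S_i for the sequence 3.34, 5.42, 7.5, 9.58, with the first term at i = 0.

Check differences: 5.42 - 3.34 = 2.08
7.5 - 5.42 = 2.08
Common difference d = 2.08.
First term a = 3.34.
Formula: S_i = 3.34 + 2.08*i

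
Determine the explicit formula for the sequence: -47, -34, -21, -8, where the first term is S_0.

Check differences: -34 - -47 = 13
-21 - -34 = 13
Common difference d = 13.
First term a = -47.
Formula: S_i = -47 + 13*i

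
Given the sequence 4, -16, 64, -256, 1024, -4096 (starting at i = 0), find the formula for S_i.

Check ratios: -16 / 4 = -4.0
Common ratio r = -4.
First term a = 4.
Formula: S_i = 4 * (-4)^i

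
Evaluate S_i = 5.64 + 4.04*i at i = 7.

S_7 = 5.64 + 4.04*7 = 5.64 + 28.28 = 33.92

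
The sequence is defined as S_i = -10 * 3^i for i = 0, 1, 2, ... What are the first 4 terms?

This is a geometric sequence.
i=0: S_0 = -10 * 3^0 = -10
i=1: S_1 = -10 * 3^1 = -30
i=2: S_2 = -10 * 3^2 = -90
i=3: S_3 = -10 * 3^3 = -270
The first 4 terms are: [-10, -30, -90, -270]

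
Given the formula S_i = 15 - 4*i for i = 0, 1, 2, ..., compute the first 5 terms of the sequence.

This is an arithmetic sequence.
i=0: S_0 = 15 + -4*0 = 15
i=1: S_1 = 15 + -4*1 = 11
i=2: S_2 = 15 + -4*2 = 7
i=3: S_3 = 15 + -4*3 = 3
i=4: S_4 = 15 + -4*4 = -1
The first 5 terms are: [15, 11, 7, 3, -1]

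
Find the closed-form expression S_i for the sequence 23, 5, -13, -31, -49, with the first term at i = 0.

Check differences: 5 - 23 = -18
-13 - 5 = -18
Common difference d = -18.
First term a = 23.
Formula: S_i = 23 - 18*i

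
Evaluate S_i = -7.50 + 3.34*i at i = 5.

S_5 = -7.5 + 3.34*5 = -7.5 + 16.7 = 9.2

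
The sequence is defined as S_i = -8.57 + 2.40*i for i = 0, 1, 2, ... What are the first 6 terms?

This is an arithmetic sequence.
i=0: S_0 = -8.57 + 2.4*0 = -8.57
i=1: S_1 = -8.57 + 2.4*1 = -6.17
i=2: S_2 = -8.57 + 2.4*2 = -3.77
i=3: S_3 = -8.57 + 2.4*3 = -1.37
i=4: S_4 = -8.57 + 2.4*4 = 1.03
i=5: S_5 = -8.57 + 2.4*5 = 3.43
The first 6 terms are: [-8.57, -6.17, -3.77, -1.37, 1.03, 3.43]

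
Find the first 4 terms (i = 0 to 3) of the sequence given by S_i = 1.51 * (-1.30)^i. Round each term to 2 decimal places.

This is a geometric sequence.
i=0: S_0 = 1.51 * (-1.3)^0 = 1.51
i=1: S_1 = 1.51 * (-1.3)^1 ≈ -1.96
i=2: S_2 = 1.51 * (-1.3)^2 ≈ 2.55
i=3: S_3 = 1.51 * (-1.3)^3 ≈ -3.32
The first 4 terms are: [1.51, -1.96, 2.55, -3.32]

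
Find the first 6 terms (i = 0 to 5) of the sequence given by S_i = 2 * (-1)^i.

This is a geometric sequence.
i=0: S_0 = 2 * (-1)^0 = 2
i=1: S_1 = 2 * (-1)^1 = -2
i=2: S_2 = 2 * (-1)^2 = 2
i=3: S_3 = 2 * (-1)^3 = -2
i=4: S_4 = 2 * (-1)^4 = 2
i=5: S_5 = 2 * (-1)^5 = -2
The first 6 terms are: [2, -2, 2, -2, 2, -2]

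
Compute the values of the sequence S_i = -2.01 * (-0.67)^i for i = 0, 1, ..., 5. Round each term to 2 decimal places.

This is a geometric sequence.
i=0: S_0 = -2.01 * (-0.67)^0 = -2.01
i=1: S_1 = -2.01 * (-0.67)^1 ≈ 1.35
i=2: S_2 = -2.01 * (-0.67)^2 ≈ -0.9
i=3: S_3 = -2.01 * (-0.67)^3 ≈ 0.6
i=4: S_4 = -2.01 * (-0.67)^4 ≈ -0.41
i=5: S_5 = -2.01 * (-0.67)^5 ≈ 0.27
The first 6 terms are: [-2.01, 1.35, -0.9, 0.6, -0.41, 0.27]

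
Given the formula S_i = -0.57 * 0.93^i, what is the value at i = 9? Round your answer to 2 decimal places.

S_9 = -0.57 * 0.93^9 ≈ -0.57 * 0.5204 ≈ -0.3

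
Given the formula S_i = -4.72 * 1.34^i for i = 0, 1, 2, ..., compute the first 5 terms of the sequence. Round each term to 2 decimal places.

This is a geometric sequence.
i=0: S_0 = -4.72 * 1.34^0 = -4.72
i=1: S_1 = -4.72 * 1.34^1 ≈ -6.32
i=2: S_2 = -4.72 * 1.34^2 ≈ -8.48
i=3: S_3 = -4.72 * 1.34^3 ≈ -11.36
i=4: S_4 = -4.72 * 1.34^4 ≈ -15.22
The first 5 terms are: [-4.72, -6.32, -8.48, -11.36, -15.22]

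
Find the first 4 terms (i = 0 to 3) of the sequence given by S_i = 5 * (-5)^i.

This is a geometric sequence.
i=0: S_0 = 5 * (-5)^0 = 5
i=1: S_1 = 5 * (-5)^1 = -25
i=2: S_2 = 5 * (-5)^2 = 125
i=3: S_3 = 5 * (-5)^3 = -625
The first 4 terms are: [5, -25, 125, -625]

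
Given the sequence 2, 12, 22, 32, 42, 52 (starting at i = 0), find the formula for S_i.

Check differences: 12 - 2 = 10
22 - 12 = 10
Common difference d = 10.
First term a = 2.
Formula: S_i = 2 + 10*i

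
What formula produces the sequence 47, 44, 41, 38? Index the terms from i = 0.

Check differences: 44 - 47 = -3
41 - 44 = -3
Common difference d = -3.
First term a = 47.
Formula: S_i = 47 - 3*i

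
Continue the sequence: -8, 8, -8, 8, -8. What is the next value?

Ratios: 8 / -8 = -1.0
This is a geometric sequence with common ratio r = -1.
Next term = -8 * -1 = 8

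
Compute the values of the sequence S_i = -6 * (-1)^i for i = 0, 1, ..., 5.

This is a geometric sequence.
i=0: S_0 = -6 * (-1)^0 = -6
i=1: S_1 = -6 * (-1)^1 = 6
i=2: S_2 = -6 * (-1)^2 = -6
i=3: S_3 = -6 * (-1)^3 = 6
i=4: S_4 = -6 * (-1)^4 = -6
i=5: S_5 = -6 * (-1)^5 = 6
The first 6 terms are: [-6, 6, -6, 6, -6, 6]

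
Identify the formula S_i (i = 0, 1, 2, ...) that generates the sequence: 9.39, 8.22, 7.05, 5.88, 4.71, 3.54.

Check differences: 8.22 - 9.39 = -1.17
7.05 - 8.22 = -1.17
Common difference d = -1.17.
First term a = 9.39.
Formula: S_i = 9.39 - 1.17*i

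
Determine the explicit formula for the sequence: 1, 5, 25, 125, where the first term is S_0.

Check ratios: 5 / 1 = 5.0
Common ratio r = 5.
First term a = 1.
Formula: S_i = 1 * 5^i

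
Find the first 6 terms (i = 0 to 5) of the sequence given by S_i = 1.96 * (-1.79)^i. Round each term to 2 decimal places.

This is a geometric sequence.
i=0: S_0 = 1.96 * (-1.79)^0 = 1.96
i=1: S_1 = 1.96 * (-1.79)^1 ≈ -3.51
i=2: S_2 = 1.96 * (-1.79)^2 ≈ 6.28
i=3: S_3 = 1.96 * (-1.79)^3 ≈ -11.24
i=4: S_4 = 1.96 * (-1.79)^4 ≈ 20.12
i=5: S_5 = 1.96 * (-1.79)^5 ≈ -36.02
The first 6 terms are: [1.96, -3.51, 6.28, -11.24, 20.12, -36.02]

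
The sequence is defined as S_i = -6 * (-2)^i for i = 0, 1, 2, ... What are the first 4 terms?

This is a geometric sequence.
i=0: S_0 = -6 * (-2)^0 = -6
i=1: S_1 = -6 * (-2)^1 = 12
i=2: S_2 = -6 * (-2)^2 = -24
i=3: S_3 = -6 * (-2)^3 = 48
The first 4 terms are: [-6, 12, -24, 48]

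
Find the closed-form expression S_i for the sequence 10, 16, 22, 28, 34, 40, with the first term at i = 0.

Check differences: 16 - 10 = 6
22 - 16 = 6
Common difference d = 6.
First term a = 10.
Formula: S_i = 10 + 6*i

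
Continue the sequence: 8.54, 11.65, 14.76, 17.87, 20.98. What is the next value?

Differences: 11.65 - 8.54 = 3.11
This is an arithmetic sequence with common difference d = 3.11.
Next term = 20.98 + 3.11 = 24.09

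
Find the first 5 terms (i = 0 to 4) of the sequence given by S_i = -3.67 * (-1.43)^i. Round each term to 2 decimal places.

This is a geometric sequence.
i=0: S_0 = -3.67 * (-1.43)^0 = -3.67
i=1: S_1 = -3.67 * (-1.43)^1 ≈ 5.25
i=2: S_2 = -3.67 * (-1.43)^2 ≈ -7.5
i=3: S_3 = -3.67 * (-1.43)^3 ≈ 10.73
i=4: S_4 = -3.67 * (-1.43)^4 ≈ -15.35
The first 5 terms are: [-3.67, 5.25, -7.5, 10.73, -15.35]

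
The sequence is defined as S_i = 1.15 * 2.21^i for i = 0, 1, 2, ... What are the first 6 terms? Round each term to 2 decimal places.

This is a geometric sequence.
i=0: S_0 = 1.15 * 2.21^0 = 1.15
i=1: S_1 = 1.15 * 2.21^1 ≈ 2.54
i=2: S_2 = 1.15 * 2.21^2 ≈ 5.62
i=3: S_3 = 1.15 * 2.21^3 ≈ 12.41
i=4: S_4 = 1.15 * 2.21^4 ≈ 27.43
i=5: S_5 = 1.15 * 2.21^5 ≈ 60.63
The first 6 terms are: [1.15, 2.54, 5.62, 12.41, 27.43, 60.63]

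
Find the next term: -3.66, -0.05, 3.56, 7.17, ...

Differences: -0.05 - -3.66 = 3.61
This is an arithmetic sequence with common difference d = 3.61.
Next term = 7.17 + 3.61 = 10.78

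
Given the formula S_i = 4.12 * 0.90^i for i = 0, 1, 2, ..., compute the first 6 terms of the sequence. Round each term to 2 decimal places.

This is a geometric sequence.
i=0: S_0 = 4.12 * 0.9^0 = 4.12
i=1: S_1 = 4.12 * 0.9^1 ≈ 3.71
i=2: S_2 = 4.12 * 0.9^2 ≈ 3.34
i=3: S_3 = 4.12 * 0.9^3 ≈ 3.0
i=4: S_4 = 4.12 * 0.9^4 ≈ 2.7
i=5: S_5 = 4.12 * 0.9^5 ≈ 2.43
The first 6 terms are: [4.12, 3.71, 3.34, 3.0, 2.7, 2.43]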